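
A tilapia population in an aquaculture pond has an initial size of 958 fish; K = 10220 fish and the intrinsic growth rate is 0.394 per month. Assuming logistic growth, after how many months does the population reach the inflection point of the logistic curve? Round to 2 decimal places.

5.76 months

Logistic growth is fastest at N = K/2 = 5110.
A = (K − N₀)/N₀ = 9.6681. Set K/(1 + A·e^(−rt)) = K/2 → A·e^(−rt) = 1.
e^(−0.394t) = 1/9.6681 = 0.103433, so t = ln(9.6681)/0.394 = 2.2688/0.394 = 5.7584.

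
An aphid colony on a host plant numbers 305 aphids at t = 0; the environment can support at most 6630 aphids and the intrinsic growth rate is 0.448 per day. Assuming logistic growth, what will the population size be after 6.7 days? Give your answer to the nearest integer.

3265 aphids

A = (K − N₀)/N₀ = (6630 − 305)/305 = 20.738.
N(t) = K/(1 + A·e^(−rt)) = 6630/(1 + 20.738×e^(−0.448×6.7)).
e^(−3.002) = 0.049707; denominator = 1 + 20.738×0.049707 = 2.0308.
N = 6630/2.0308 = 3264.69.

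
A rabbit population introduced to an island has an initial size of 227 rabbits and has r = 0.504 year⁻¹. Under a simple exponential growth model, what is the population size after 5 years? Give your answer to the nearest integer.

N(t) = N₀·e^(rt) = 227 × e^(0.504×5) = 227 × e^2.52.
e^2.52 ≈ 12.429, so N ≈ 227 × 12.429 = 2821.29.

2821 rabbits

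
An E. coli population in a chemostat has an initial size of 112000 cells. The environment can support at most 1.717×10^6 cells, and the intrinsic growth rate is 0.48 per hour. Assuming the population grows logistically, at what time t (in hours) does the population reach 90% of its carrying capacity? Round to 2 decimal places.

10.12 hours

A = (K − N₀)/N₀ = (1.717×10^6 − 112000)/112000 = 14.33.
Solve 1.717×10^6/(1 + 14.33·e^(−0.48t)) = 1.5453×10^6: 1 + 14.33·e^(−0.48t) = 1.1111, so e^(−0.48t) = 0.00775355.
−0.48·t = ln(0.00775355) = -4.8596, so t = 4.8596/0.48 = 10.124.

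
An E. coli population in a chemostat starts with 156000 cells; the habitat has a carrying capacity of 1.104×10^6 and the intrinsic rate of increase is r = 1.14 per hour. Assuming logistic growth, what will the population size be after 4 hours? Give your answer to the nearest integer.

A = (K − N₀)/N₀ = (1.104×10^6 − 156000)/156000 = 6.0769.
N(t) = K/(1 + A·e^(−rt)) = 1.104×10^6/(1 + 6.0769×e^(−1.14×4)).
e^(−4.56) = 0.010462; denominator = 1 + 6.0769×0.010462 = 1.0636.
N = 1.104×10^6/1.0636 = 1.038007×10^6.

1038007 cells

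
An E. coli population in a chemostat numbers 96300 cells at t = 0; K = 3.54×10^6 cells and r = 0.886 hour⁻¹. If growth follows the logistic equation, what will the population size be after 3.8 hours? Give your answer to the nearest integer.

A = (K − N₀)/N₀ = (3.54×10^6 − 96300)/96300 = 35.76.
N(t) = K/(1 + A·e^(−rt)) = 3.54×10^6/(1 + 35.76×e^(−0.886×3.8)).
e^(−3.367) = 0.0345; denominator = 1 + 35.76×0.0345 = 2.2337.
N = 3.54×10^6/2.2337 = 1.584801×10^6.

1584801 cells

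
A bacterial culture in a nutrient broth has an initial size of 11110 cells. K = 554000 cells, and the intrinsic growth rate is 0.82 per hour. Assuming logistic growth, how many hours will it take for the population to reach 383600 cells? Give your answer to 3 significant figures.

A = (K − N₀)/N₀ = (554000 − 11110)/11110 = 48.865.
Solve 554000/(1 + 48.865·e^(−0.82t)) = 383600: 1 + 48.865·e^(−0.82t) = 1.4442, so e^(−0.82t) = 0.00909061.
−0.82·t = ln(0.00909061) = -4.7005, so t = 4.7005/0.82 = 5.7323.

5.73 hours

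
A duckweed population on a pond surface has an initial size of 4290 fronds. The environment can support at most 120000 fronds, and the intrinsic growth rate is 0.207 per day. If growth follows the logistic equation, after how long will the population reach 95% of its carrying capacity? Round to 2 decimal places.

30.14 days

A = (K − N₀)/N₀ = (120000 − 4290)/4290 = 26.972.
Solve 120000/(1 + 26.972·e^(−0.207t)) = 114000: 1 + 26.972·e^(−0.207t) = 1.0526, so e^(−0.207t) = 0.00195134.
−0.207·t = ln(0.00195134) = -6.2392, so t = 6.2392/0.207 = 30.141.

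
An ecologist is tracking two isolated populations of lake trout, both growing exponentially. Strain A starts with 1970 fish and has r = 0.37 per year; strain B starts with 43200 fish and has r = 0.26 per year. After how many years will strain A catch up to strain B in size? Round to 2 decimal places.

Set 1970·e^(0.37t) = 43200·e^(0.26t).
e^((0.37 − 0.26)t) = 43200/1970 → e^(0.11·t) = 21.929.
0.11·t = ln(21.929) = 3.0878, so t = 3.0878/0.11 = 28.071.

28.07 years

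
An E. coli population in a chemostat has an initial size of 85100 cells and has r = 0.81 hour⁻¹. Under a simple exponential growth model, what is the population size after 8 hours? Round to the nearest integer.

N(t) = N₀·e^(rt) = 85100 × e^(0.81×8) = 85100 × e^6.48.
e^6.48 ≈ 651.97, so N ≈ 85100 × 651.97 = 5.548273×10^7.

55482728 cells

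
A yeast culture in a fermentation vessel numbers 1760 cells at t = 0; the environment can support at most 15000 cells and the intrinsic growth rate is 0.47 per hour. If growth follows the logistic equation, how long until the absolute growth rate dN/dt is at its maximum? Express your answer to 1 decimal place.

Logistic growth is fastest at N = K/2 = 7500.
A = (K − N₀)/N₀ = 7.5227. Set K/(1 + A·e^(−rt)) = K/2 → A·e^(−rt) = 1.
e^(−0.47t) = 1/7.5227 = 0.132931, so t = ln(7.5227)/0.47 = 2.0179/0.47 = 4.2935.

4.3 hours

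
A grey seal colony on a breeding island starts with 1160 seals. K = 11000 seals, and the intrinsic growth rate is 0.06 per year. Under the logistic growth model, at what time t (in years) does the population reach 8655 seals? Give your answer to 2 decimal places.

57.40 years

A = (K − N₀)/N₀ = (11000 − 1160)/1160 = 8.4828.
Solve 11000/(1 + 8.4828·e^(−0.06t)) = 8655: 1 + 8.4828·e^(−0.06t) = 1.2709, so e^(−0.06t) = 0.0319403.
−0.06·t = ln(0.0319403) = -3.4439, so t = 3.4439/0.06 = 57.398.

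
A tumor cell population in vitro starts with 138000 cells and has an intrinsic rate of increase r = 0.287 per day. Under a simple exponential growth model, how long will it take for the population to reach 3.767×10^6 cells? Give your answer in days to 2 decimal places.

11.52 days

Set N₀·e^(rt) = 3.767×10^6: e^(0.287·t) = 3.767×10^6/138000 = 27.297.
0.287·t = ln(27.297) = 3.3068, so t = 3.3068/0.287 = 11.522.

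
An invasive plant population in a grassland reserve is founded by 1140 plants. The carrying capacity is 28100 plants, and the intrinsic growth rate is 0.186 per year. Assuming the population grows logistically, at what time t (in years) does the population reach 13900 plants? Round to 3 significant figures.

A = (K − N₀)/N₀ = (28100 − 1140)/1140 = 23.649.
Solve 28100/(1 + 23.649·e^(−0.186t)) = 13900: 1 + 23.649·e^(−0.186t) = 2.0216, so e^(−0.186t) = 0.0431975.
−0.186·t = ln(0.0431975) = -3.142, so t = 3.142/0.186 = 16.892.

16.9 years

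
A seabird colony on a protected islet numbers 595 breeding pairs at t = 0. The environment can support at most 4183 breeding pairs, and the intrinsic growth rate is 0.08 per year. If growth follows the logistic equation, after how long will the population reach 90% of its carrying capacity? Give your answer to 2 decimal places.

A = (K − N₀)/N₀ = (4183 − 595)/595 = 6.0303.
Solve 4183/(1 + 6.0303·e^(−0.08t)) = 3764.7: 1 + 6.0303·e^(−0.08t) = 1.1111, so e^(−0.08t) = 0.0184256.
−0.08·t = ln(0.0184256) = -3.994, so t = 3.994/0.08 = 49.925.

49.93 years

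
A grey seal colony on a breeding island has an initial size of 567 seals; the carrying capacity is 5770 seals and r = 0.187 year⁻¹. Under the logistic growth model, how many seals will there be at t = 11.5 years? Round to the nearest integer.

A = (K − N₀)/N₀ = (5770 − 567)/567 = 9.1764.
N(t) = K/(1 + A·e^(−rt)) = 5770/(1 + 9.1764×e^(−0.187×11.5)).
e^(−2.151) = 0.11643; denominator = 1 + 9.1764×0.11643 = 2.0684.
N = 5770/2.0684 = 2789.64.

2790 seals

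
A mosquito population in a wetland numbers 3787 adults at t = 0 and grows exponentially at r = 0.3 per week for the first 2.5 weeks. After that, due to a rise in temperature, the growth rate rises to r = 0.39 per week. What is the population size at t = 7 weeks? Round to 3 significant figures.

Phase 1: N(2.5) = 3787·e^(0.3×2.5) = 3787·e^0.75 = 8017.08.
Phase 2 runs for 7 − 2.5 = 4.5 weeks at r = 0.39.
N(7) = 8017.08·e^(0.39×4.5) = 8017.08·e^1.755 = 46366.4.

46400 adults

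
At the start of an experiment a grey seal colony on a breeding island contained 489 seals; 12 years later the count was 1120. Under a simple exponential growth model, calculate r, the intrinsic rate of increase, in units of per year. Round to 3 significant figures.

From N(t) = N₀·e^(rt): e^(r·12) = 1120/489 = 2.2904.
r·12 = ln(2.2904) = 0.82872, so r = 0.82872/12 = 0.06906.

0.0691 per year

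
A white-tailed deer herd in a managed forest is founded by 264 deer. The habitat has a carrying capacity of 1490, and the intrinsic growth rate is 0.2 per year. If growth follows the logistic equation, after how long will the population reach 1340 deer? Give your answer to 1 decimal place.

A = (K − N₀)/N₀ = (1490 − 264)/264 = 4.6439.
Solve 1490/(1 + 4.6439·e^(−0.2t)) = 1340: 1 + 4.6439·e^(−0.2t) = 1.1119, so e^(−0.2t) = 0.0241046.
−0.2·t = ln(0.0241046) = -3.7254, so t = 3.7254/0.2 = 18.627.

18.6 years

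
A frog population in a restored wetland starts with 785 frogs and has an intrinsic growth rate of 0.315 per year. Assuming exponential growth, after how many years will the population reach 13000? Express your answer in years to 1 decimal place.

Set N₀·e^(rt) = 13000: e^(0.315·t) = 13000/785 = 16.561.
0.315·t = ln(16.561) = 2.807, so t = 2.807/0.315 = 8.9112.

8.9 years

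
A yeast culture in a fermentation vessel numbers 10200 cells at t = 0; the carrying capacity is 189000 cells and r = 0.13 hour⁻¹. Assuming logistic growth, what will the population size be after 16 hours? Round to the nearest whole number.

59249 cells

A = (K − N₀)/N₀ = (189000 − 10200)/10200 = 17.529.
N(t) = K/(1 + A·e^(−rt)) = 189000/(1 + 17.529×e^(−0.13×16)).
e^(−2.08) = 0.12493; denominator = 1 + 17.529×0.12493 = 3.19.
N = 189000/3.19 = 59248.5.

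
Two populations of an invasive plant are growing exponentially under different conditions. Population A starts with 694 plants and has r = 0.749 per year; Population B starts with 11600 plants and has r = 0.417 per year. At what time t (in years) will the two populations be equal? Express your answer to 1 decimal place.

Set 694·e^(0.749t) = 11600·e^(0.417t).
e^((0.749 − 0.417)t) = 11600/694 → e^(0.332·t) = 16.715.
0.332·t = ln(16.715) = 2.8163, so t = 2.8163/0.332 = 8.4828.

8.5 years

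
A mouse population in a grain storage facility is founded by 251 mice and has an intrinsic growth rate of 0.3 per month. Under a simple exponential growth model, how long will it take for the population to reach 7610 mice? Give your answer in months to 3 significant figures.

Set N₀·e^(rt) = 7610: e^(0.3·t) = 7610/251 = 30.319.
0.3·t = ln(30.319) = 3.4118, so t = 3.4118/0.3 = 11.373.

11.4 months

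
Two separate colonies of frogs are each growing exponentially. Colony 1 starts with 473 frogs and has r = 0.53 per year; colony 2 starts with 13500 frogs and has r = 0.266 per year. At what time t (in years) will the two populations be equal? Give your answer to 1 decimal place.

Set 473·e^(0.53t) = 13500·e^(0.266t).
e^((0.53 − 0.266)t) = 13500/473 → e^(0.264·t) = 28.541.
0.264·t = ln(28.541) = 3.3513, so t = 3.3513/0.264 = 12.695.

12.7 years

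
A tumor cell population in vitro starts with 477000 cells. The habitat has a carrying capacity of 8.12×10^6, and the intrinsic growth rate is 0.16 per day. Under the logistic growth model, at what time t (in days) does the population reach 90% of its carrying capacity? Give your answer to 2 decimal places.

A = (K − N₀)/N₀ = (8.12×10^6 − 477000)/477000 = 16.023.
Solve 8.12×10^6/(1 + 16.023·e^(−0.16t)) = 7.308×10^6: 1 + 16.023·e^(−0.16t) = 1.1111, so e^(−0.16t) = 0.00693445.
−0.16·t = ln(0.00693445) = -4.9713, so t = 4.9713/0.16 = 31.07.

31.07 days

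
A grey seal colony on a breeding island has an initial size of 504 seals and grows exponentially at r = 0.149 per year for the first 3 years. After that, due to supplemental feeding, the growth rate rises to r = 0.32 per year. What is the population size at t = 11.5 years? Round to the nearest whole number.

11963 seals

Phase 1: N(3) = 504·e^(0.149×3) = 504·e^0.447 = 788.062.
Phase 2 runs for 11.5 − 3 = 8.5 years at r = 0.32.
N(11.5) = 788.062·e^(0.32×8.5) = 788.062·e^2.72 = 11963.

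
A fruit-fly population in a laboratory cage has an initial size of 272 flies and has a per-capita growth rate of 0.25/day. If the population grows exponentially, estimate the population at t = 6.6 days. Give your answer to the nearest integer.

1416 flies

N(t) = N₀·e^(rt) = 272 × e^(0.25×6.6) = 272 × e^1.65.
e^1.65 ≈ 5.207, so N ≈ 272 × 5.207 = 1416.3.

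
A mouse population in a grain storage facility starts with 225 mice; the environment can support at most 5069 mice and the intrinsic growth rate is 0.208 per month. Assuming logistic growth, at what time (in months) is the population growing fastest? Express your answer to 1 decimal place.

Logistic growth is fastest at N = K/2 = 2534.5.
A = (K − N₀)/N₀ = 21.529. Set K/(1 + A·e^(−rt)) = K/2 → A·e^(−rt) = 1.
e^(−0.208t) = 1/21.529 = 0.0464492, so t = ln(21.529)/0.208 = 3.0694/0.208 = 14.757.

14.8 months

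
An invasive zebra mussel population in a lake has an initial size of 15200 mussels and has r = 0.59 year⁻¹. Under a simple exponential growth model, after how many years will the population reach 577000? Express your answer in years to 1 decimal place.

Set N₀·e^(rt) = 577000: e^(0.59·t) = 577000/15200 = 37.961.
0.59·t = ln(37.961) = 3.6365, so t = 3.6365/0.59 = 6.1636.

6.2 years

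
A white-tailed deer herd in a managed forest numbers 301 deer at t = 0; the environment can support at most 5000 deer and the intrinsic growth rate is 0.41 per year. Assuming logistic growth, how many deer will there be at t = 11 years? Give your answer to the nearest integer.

A = (K − N₀)/N₀ = (5000 − 301)/301 = 15.611.
N(t) = K/(1 + A·e^(−rt)) = 5000/(1 + 15.611×e^(−0.41×11)).
e^(−4.51) = 0.010998; denominator = 1 + 15.611×0.010998 = 1.1717.
N = 5000/1.1717 = 4267.3.

4267 deer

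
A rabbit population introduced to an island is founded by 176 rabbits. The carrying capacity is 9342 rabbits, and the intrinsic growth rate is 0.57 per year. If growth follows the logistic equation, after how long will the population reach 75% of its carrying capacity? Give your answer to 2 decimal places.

A = (K − N₀)/N₀ = (9342 − 176)/176 = 52.08.
Solve 9342/(1 + 52.08·e^(−0.57t)) = 7006.5: 1 + 52.08·e^(−0.57t) = 1.3333, so e^(−0.57t) = 0.00640047.
−0.57·t = ln(0.00640047) = -5.0514, so t = 5.0514/0.57 = 8.8621.

8.86 years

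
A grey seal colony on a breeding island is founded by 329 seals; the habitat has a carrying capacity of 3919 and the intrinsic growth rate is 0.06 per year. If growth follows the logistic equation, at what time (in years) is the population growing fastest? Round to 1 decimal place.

Logistic growth is fastest at N = K/2 = 1959.5.
A = (K − N₀)/N₀ = 10.912. Set K/(1 + A·e^(−rt)) = K/2 → A·e^(−rt) = 1.
e^(−0.06t) = 1/10.912 = 0.0916435, so t = ln(10.912)/0.06 = 2.3898/0.06 = 39.831.

39.8 years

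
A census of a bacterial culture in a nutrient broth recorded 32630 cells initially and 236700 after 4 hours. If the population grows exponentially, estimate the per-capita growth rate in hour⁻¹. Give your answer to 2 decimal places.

0.50 per hour

From N(t) = N₀·e^(rt): e^(r·4) = 236700/32630 = 7.2541.
r·4 = ln(7.2541) = 1.9816, so r = 1.9816/4 = 0.49539.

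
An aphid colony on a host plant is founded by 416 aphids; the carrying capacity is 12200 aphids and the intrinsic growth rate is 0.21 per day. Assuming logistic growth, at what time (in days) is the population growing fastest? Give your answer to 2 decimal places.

15.92 days

Logistic growth is fastest at N = K/2 = 6100.
A = (K − N₀)/N₀ = 28.327. Set K/(1 + A·e^(−rt)) = K/2 → A·e^(−rt) = 1.
e^(−0.21t) = 1/28.327 = 0.0353021, so t = ln(28.327)/0.21 = 3.3438/0.21 = 15.923.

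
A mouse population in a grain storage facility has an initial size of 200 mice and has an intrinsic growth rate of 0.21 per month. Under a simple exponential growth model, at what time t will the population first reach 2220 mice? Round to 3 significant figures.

Set N₀·e^(rt) = 2220: e^(0.21·t) = 2220/200 = 11.1.
0.21·t = ln(11.1) = 2.4069, so t = 2.4069/0.21 = 11.462.

11.5 months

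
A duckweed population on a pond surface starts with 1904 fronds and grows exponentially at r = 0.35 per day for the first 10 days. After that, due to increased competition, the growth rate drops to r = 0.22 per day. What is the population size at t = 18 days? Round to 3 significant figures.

366000 fronds

Phase 1: N(10) = 1904·e^(0.35×10) = 1904·e^3.5 = 63051.8.
Phase 2 runs for 18 − 10 = 8 days at r = 0.22.
N(18) = 63051.8·e^(0.22×8) = 63051.8·e^1.76 = 366485.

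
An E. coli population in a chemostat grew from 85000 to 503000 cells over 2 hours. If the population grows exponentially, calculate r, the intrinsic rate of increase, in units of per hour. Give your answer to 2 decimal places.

From N(t) = N₀·e^(rt): e^(r·2) = 503000/85000 = 5.9176.
r·2 = ln(5.9176) = 1.7779, so r = 1.7779/2 = 0.88897.

0.89 per hour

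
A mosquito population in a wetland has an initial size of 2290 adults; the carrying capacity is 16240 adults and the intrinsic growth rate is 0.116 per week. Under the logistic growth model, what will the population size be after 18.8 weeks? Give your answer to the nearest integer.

A = (K − N₀)/N₀ = (16240 − 2290)/2290 = 6.0917.
N(t) = K/(1 + A·e^(−rt)) = 16240/(1 + 6.0917×e^(−0.116×18.8)).
e^(−2.181) = 0.11295; denominator = 1 + 6.0917×0.11295 = 1.6881.
N = 16240/1.6881 = 9620.48.

9620 adults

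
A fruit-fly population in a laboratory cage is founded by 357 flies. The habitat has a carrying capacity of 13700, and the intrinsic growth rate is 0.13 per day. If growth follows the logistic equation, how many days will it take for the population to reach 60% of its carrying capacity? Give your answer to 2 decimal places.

30.97 days

A = (K − N₀)/N₀ = (13700 − 357)/357 = 37.375.
Solve 13700/(1 + 37.375·e^(−0.13t)) = 8220: 1 + 37.375·e^(−0.13t) = 1.6667, so e^(−0.13t) = 0.0178371.
−0.13·t = ln(0.0178371) = -4.0265, so t = 4.0265/0.13 = 30.973.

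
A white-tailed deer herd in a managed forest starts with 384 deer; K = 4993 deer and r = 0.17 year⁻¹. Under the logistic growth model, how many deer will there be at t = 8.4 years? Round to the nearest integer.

A = (K − N₀)/N₀ = (4993 − 384)/384 = 12.003.
N(t) = K/(1 + A·e^(−rt)) = 4993/(1 + 12.003×e^(−0.17×8.4)).
e^(−1.428) = 0.23979; denominator = 1 + 12.003×0.23979 = 3.8781.
N = 4993/3.8781 = 1287.49.

1287 deer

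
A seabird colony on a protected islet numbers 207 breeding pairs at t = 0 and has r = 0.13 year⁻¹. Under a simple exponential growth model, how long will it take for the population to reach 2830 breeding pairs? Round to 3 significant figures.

20.1 years

Set N₀·e^(rt) = 2830: e^(0.13·t) = 2830/207 = 13.671.
0.13·t = ln(13.671) = 2.6153, so t = 2.6153/0.13 = 20.118.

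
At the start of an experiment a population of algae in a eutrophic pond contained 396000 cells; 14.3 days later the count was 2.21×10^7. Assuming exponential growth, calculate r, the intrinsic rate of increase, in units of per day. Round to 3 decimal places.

0.281 per day

From N(t) = N₀·e^(rt): e^(r·14.3) = 2.21×10^7/396000 = 55.808.
r·14.3 = ln(55.808) = 4.0219, so r = 4.0219/14.3 = 0.28125.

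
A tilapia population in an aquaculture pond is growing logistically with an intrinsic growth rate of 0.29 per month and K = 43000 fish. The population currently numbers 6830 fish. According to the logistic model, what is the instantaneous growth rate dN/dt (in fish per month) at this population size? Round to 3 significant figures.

dN/dt = rN(1 − N/K) = 0.29 × 6830 × (1 − 6830/43000).
1 − 6830/43000 = 0.84116; dN/dt = 0.29 × 6830 × 0.84116 = 1666.1.

1670 fish per month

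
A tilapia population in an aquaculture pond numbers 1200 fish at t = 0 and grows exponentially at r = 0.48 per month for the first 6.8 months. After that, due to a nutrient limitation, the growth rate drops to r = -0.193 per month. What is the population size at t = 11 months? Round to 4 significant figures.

Phase 1: N(6.8) = 1200·e^(0.48×6.8) = 1200·e^3.264 = 31384.7.
Phase 2 runs for 11 − 6.8 = 4.2 months at r = -0.193.
N(11) = 31384.7·e^(-0.193×4.2) = 31384.7·e^-0.8106 = 13953.4.

13950 fish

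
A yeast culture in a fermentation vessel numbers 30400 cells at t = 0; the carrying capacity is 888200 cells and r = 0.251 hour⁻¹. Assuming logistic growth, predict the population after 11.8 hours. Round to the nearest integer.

A = (K − N₀)/N₀ = (888200 − 30400)/30400 = 28.217.
N(t) = K/(1 + A·e^(−rt)) = 888200/(1 + 28.217×e^(−0.251×11.8)).
e^(−2.962) = 0.051726; denominator = 1 + 28.217×0.051726 = 2.4596.
N = 888200/2.4596 = 361123.

361123 cells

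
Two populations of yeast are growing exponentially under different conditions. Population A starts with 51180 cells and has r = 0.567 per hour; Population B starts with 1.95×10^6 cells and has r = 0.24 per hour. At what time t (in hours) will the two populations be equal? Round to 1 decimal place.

11.1 hours

Set 51180·e^(0.567t) = 1.95×10^6·e^(0.24t).
e^((0.567 − 0.24)t) = 1.95×10^6/51180 → e^(0.327·t) = 38.101.
0.327·t = ln(38.101) = 3.6402, so t = 3.6402/0.327 = 11.132.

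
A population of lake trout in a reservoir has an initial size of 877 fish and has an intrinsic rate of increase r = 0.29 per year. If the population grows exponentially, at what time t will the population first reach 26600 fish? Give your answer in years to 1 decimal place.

11.8 years

Set N₀·e^(rt) = 26600: e^(0.29·t) = 26600/877 = 30.331.
0.29·t = ln(30.331) = 3.4122, so t = 3.4122/0.29 = 11.766.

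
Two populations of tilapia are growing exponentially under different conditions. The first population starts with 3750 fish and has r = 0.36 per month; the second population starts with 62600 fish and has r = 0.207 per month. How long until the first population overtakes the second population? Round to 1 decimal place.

Set 3750·e^(0.36t) = 62600·e^(0.207t).
e^((0.36 − 0.207)t) = 62600/3750 → e^(0.153·t) = 16.693.
0.153·t = ln(16.693) = 2.815, so t = 2.815/0.153 = 18.399.

18.4 months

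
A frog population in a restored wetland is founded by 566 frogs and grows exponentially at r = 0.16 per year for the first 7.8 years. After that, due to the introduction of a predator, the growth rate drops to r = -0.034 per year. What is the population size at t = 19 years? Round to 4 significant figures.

Phase 1: N(7.8) = 566·e^(0.16×7.8) = 566·e^1.248 = 1971.59.
Phase 2 runs for 19 − 7.8 = 11.2 years at r = -0.034.
N(19) = 1971.59·e^(-0.034×11.2) = 1971.59·e^-0.3808 = 1347.21.

1347 frogs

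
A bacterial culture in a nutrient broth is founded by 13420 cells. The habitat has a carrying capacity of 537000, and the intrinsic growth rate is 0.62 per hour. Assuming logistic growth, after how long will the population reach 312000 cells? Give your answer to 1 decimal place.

A = (K − N₀)/N₀ = (537000 − 13420)/13420 = 39.015.
Solve 537000/(1 + 39.015·e^(−0.62t)) = 312000: 1 + 39.015·e^(−0.62t) = 1.7212, so e^(−0.62t) = 0.0184841.
−0.62·t = ln(0.0184841) = -3.9908, so t = 3.9908/0.62 = 6.4368.

6.4 hours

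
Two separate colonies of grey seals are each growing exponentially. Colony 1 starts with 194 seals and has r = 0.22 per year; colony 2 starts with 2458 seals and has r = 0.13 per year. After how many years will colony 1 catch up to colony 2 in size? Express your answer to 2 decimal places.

Set 194·e^(0.22t) = 2458·e^(0.13t).
e^((0.22 − 0.13)t) = 2458/194 → e^(0.09·t) = 12.67.
0.09·t = ln(12.67) = 2.5392, so t = 2.5392/0.09 = 28.214.

28.21 years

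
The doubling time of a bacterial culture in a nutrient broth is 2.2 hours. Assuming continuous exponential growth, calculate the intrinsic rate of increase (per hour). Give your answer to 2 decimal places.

r = ln(2)/t_d = 0.6931/2.2 = 0.31507.

0.32 per hour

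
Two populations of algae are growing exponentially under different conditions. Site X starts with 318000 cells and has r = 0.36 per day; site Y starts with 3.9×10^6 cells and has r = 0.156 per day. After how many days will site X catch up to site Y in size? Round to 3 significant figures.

12.3 days

Set 318000·e^(0.36t) = 3.9×10^6·e^(0.156t).
e^((0.36 − 0.156)t) = 3.9×10^6/318000 → e^(0.204·t) = 12.264.
0.204·t = ln(12.264) = 2.5067, so t = 2.5067/0.204 = 12.288.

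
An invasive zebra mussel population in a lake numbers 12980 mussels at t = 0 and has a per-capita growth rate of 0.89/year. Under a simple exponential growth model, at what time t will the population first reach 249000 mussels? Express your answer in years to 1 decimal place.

Set N₀·e^(rt) = 249000: e^(0.89·t) = 249000/12980 = 19.183.
0.89·t = ln(19.183) = 2.954, so t = 2.954/0.89 = 3.3191.

3.3 years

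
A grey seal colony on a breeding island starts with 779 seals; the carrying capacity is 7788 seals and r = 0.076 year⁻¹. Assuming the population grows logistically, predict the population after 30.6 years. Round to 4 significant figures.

4144 seals

A = (K − N₀)/N₀ = (7788 − 779)/779 = 8.9974.
N(t) = K/(1 + A·e^(−rt)) = 7788/(1 + 8.9974×e^(−0.076×30.6)).
e^(−2.326) = 0.097725; denominator = 1 + 8.9974×0.097725 = 1.8793.
N = 7788/1.8793 = 4144.16.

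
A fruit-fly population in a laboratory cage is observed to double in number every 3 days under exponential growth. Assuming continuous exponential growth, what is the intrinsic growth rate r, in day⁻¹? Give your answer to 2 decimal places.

0.23 per day

r = ln(2)/t_d = 0.6931/3 = 0.23105.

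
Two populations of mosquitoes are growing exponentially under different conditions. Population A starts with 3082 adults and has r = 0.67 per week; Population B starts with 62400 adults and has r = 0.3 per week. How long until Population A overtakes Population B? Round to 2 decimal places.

Set 3082·e^(0.67t) = 62400·e^(0.3t).
e^((0.67 − 0.3)t) = 62400/3082 → e^(0.37·t) = 20.247.
0.37·t = ln(20.247) = 3.008, so t = 3.008/0.37 = 8.1297.

8.13 weeks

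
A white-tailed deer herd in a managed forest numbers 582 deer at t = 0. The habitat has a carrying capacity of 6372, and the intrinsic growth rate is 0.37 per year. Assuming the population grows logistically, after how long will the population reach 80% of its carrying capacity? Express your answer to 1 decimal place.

A = (K − N₀)/N₀ = (6372 − 582)/582 = 9.9485.
Solve 6372/(1 + 9.9485·e^(−0.37t)) = 5097.6: 1 + 9.9485·e^(−0.37t) = 1.25, so e^(−0.37t) = 0.0251295.
−0.37·t = ln(0.0251295) = -3.6837, so t = 3.6837/0.37 = 9.956.

10.0 years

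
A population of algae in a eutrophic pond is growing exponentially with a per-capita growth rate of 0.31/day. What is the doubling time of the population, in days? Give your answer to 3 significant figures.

2.24 days

Doubling time t_d = ln(2)/r = 0.6931/0.31 = 2.236.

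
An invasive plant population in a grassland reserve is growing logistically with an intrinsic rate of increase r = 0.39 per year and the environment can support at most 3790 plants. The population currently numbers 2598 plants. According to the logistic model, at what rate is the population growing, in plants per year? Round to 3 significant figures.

dN/dt = rN(1 − N/K) = 0.39 × 2598 × (1 − 2598/3790).
1 − 2598/3790 = 0.31451; dN/dt = 0.39 × 2598 × 0.31451 = 318.67.

319 plants per year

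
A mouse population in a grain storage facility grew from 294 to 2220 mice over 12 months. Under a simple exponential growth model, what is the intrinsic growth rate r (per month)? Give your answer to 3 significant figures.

0.168 per month

From N(t) = N₀·e^(rt): e^(r·12) = 2220/294 = 7.551.
r·12 = ln(7.551) = 2.0217, so r = 2.0217/12 = 0.16847.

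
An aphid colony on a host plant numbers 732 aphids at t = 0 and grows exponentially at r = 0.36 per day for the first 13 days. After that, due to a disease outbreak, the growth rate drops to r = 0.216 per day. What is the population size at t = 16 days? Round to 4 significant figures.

150800 aphids

Phase 1: N(13) = 732·e^(0.36×13) = 732·e^4.68 = 78887.7.
Phase 2 runs for 16 − 13 = 3 days at r = 0.216.
N(16) = 78887.7·e^(0.216×3) = 78887.7·e^0.648 = 150811.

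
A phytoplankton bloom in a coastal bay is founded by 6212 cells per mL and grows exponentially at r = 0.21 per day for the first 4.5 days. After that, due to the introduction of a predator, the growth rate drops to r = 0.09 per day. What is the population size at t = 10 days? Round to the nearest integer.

26219 cells per mL

Phase 1: N(4.5) = 6212·e^(0.21×4.5) = 6212·e^0.945 = 15982.3.
Phase 2 runs for 10 − 4.5 = 5.5 days at r = 0.09.
N(10) = 15982.3·e^(0.09×5.5) = 15982.3·e^0.495 = 26219.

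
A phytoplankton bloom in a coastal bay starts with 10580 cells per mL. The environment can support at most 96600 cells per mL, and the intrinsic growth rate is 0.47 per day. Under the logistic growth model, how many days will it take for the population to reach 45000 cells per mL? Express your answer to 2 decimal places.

A = (K − N₀)/N₀ = (96600 − 10580)/10580 = 8.1304.
Solve 96600/(1 + 8.1304·e^(−0.47t)) = 45000: 1 + 8.1304·e^(−0.47t) = 2.1467, so e^(−0.47t) = 0.141034.
−0.47·t = ln(0.141034) = -1.9588, so t = 1.9588/0.47 = 4.1676.

4.17 days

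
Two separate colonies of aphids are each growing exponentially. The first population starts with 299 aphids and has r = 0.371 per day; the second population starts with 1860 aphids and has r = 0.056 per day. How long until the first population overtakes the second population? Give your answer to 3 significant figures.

5.80 days

Set 299·e^(0.371t) = 1860·e^(0.056t).
e^((0.371 − 0.056)t) = 1860/299 → e^(0.315·t) = 6.2207.
0.315·t = ln(6.2207) = 1.8279, so t = 1.8279/0.315 = 5.8028.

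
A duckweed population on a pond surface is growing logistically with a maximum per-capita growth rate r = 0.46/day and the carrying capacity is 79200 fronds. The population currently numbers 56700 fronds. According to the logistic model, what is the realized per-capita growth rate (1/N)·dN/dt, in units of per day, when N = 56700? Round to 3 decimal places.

(1/N)·dN/dt = r(1 − N/K) = 0.46 × (1 − 56700/79200).
= 0.46 × 0.28409 = 0.13068.

0.131 per day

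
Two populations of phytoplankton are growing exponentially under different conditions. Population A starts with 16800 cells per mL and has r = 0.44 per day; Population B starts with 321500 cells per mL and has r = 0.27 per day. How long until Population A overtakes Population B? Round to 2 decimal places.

17.36 days

Set 16800·e^(0.44t) = 321500·e^(0.27t).
e^((0.44 − 0.27)t) = 321500/16800 → e^(0.17·t) = 19.137.
0.17·t = ln(19.137) = 2.9516, so t = 2.9516/0.17 = 17.362.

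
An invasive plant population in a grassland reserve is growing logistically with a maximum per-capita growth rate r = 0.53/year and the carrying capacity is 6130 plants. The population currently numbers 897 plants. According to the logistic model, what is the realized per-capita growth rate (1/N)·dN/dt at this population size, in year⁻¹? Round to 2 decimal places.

(1/N)·dN/dt = r(1 − N/K) = 0.53 × (1 − 897/6130).
= 0.53 × 0.85367 = 0.45245.

0.45 per year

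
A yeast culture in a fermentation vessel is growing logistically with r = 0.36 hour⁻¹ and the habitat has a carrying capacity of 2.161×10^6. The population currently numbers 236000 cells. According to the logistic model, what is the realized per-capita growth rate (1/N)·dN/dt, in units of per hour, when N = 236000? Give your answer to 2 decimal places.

0.32 per hour

(1/N)·dN/dt = r(1 − N/K) = 0.36 × (1 − 236000/2.161×10^6).
= 0.36 × 0.89079 = 0.32068.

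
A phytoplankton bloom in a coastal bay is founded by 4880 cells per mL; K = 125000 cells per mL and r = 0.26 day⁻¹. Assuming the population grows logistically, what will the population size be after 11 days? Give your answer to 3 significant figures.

51900 cells per mL

A = (K − N₀)/N₀ = (125000 − 4880)/4880 = 24.615.
N(t) = K/(1 + A·e^(−rt)) = 125000/(1 + 24.615×e^(−0.26×11)).
e^(−2.86) = 0.057269; denominator = 1 + 24.615×0.057269 = 2.4097.
N = 125000/2.4097 = 51874.6.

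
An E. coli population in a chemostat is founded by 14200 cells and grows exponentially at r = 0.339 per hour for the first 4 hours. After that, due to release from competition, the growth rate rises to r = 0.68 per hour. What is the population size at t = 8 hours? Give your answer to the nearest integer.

Phase 1: N(4) = 14200·e^(0.339×4) = 14200·e^1.356 = 55105.1.
Phase 2 runs for 8 − 4 = 4 hours at r = 0.68.
N(8) = 55105.1·e^(0.68×4) = 55105.1·e^2.72 = 836513.

836513 cells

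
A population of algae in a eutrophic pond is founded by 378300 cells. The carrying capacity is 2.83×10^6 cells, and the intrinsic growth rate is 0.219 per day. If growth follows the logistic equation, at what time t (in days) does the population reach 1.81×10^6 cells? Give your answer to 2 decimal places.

A = (K − N₀)/N₀ = (2.83×10^6 − 378300)/378300 = 6.4808.
Solve 2.83×10^6/(1 + 6.4808·e^(−0.219t)) = 1.81×10^6: 1 + 6.4808·e^(−0.219t) = 1.5635, so e^(−0.219t) = 0.0869542.
−0.219·t = ln(0.0869542) = -2.4424, so t = 2.4424/0.219 = 11.152.

11.15 days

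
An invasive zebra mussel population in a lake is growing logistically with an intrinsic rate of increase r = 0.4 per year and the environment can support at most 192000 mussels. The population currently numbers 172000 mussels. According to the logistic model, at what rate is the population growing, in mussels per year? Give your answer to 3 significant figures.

dN/dt = rN(1 − N/K) = 0.4 × 172000 × (1 − 172000/192000).
1 − 172000/192000 = 0.10417; dN/dt = 0.4 × 172000 × 0.10417 = 7166.7.

7170 mussels per year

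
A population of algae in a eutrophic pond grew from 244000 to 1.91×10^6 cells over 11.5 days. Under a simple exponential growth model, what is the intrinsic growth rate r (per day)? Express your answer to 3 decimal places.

0.179 per day

From N(t) = N₀·e^(rt): e^(r·11.5) = 1.91×10^6/244000 = 7.8279.
r·11.5 = ln(7.8279) = 2.0577, so r = 2.0577/11.5 = 0.17893.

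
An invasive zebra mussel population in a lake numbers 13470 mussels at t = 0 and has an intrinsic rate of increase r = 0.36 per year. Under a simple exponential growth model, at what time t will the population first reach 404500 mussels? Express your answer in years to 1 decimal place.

Set N₀·e^(rt) = 404500: e^(0.36·t) = 404500/13470 = 30.03.
0.36·t = ln(30.03) = 3.4022, so t = 3.4022/0.36 = 9.4505.

9.5 years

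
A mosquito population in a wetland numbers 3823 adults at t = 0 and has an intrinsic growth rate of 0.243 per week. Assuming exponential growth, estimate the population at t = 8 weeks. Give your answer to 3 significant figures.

26700 adults

N(t) = N₀·e^(rt) = 3823 × e^(0.243×8) = 3823 × e^1.944.
e^1.944 ≈ 6.9866, so N ≈ 3823 × 6.9866 = 26709.9.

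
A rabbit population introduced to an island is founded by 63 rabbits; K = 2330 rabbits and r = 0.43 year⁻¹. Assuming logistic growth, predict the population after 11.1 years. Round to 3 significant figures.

A = (K − N₀)/N₀ = (2330 − 63)/63 = 35.984.
N(t) = K/(1 + A·e^(−rt)) = 2330/(1 + 35.984×e^(−0.43×11.1)).
e^(−4.773) = 0.008455; denominator = 1 + 35.984×0.008455 = 1.3042.
N = 2330/1.3042 = 1786.47.

1790 rabbits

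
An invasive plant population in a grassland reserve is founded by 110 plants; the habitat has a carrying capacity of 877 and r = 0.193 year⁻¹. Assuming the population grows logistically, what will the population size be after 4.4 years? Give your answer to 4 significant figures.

220.2 plants

A = (K − N₀)/N₀ = (877 − 110)/110 = 6.9727.
N(t) = K/(1 + A·e^(−rt)) = 877/(1 + 6.9727×e^(−0.193×4.4)).
e^(−0.8492) = 0.42776; denominator = 1 + 6.9727×0.42776 = 3.9826.
N = 877/3.9826 = 220.206.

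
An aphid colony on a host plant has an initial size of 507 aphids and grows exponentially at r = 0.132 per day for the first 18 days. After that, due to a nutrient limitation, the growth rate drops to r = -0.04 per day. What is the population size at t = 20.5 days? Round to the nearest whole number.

Phase 1: N(18) = 507·e^(0.132×18) = 507·e^2.376 = 5456.22.
Phase 2 runs for 20.5 − 18 = 2.5 days at r = -0.04.
N(20.5) = 5456.22·e^(-0.04×2.5) = 5456.22·e^-0.1 = 4936.99.

4937 aphids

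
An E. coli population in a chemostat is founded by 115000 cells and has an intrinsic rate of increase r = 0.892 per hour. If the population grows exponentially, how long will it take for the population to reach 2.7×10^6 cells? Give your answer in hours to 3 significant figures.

Set N₀·e^(rt) = 2.7×10^6: e^(0.892·t) = 2.7×10^6/115000 = 23.478.
0.892·t = ln(23.478) = 3.1561, so t = 3.1561/0.892 = 3.5382.

3.54 hours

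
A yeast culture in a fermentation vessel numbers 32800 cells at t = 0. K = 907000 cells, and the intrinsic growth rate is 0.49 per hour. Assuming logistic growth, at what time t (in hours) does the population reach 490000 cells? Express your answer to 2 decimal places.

7.03 hours

A = (K − N₀)/N₀ = (907000 − 32800)/32800 = 26.652.
Solve 907000/(1 + 26.652·e^(−0.49t)) = 490000: 1 + 26.652·e^(−0.49t) = 1.851, so e^(−0.49t) = 0.0319303.
−0.49·t = ln(0.0319303) = -3.4442, so t = 3.4442/0.49 = 7.029.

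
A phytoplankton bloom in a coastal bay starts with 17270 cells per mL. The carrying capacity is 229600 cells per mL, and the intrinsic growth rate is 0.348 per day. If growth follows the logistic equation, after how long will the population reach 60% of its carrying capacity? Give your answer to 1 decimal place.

8.4 days

A = (K − N₀)/N₀ = (229600 − 17270)/17270 = 12.295.
Solve 229600/(1 + 12.295·e^(−0.348t)) = 137760: 1 + 12.295·e^(−0.348t) = 1.6667, so e^(−0.348t) = 0.0542238.
−0.348·t = ln(0.0542238) = -2.9146, so t = 2.9146/0.348 = 8.3754.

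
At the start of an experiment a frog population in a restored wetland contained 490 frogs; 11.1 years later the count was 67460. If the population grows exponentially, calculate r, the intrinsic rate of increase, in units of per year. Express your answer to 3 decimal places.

0.444 per year

From N(t) = N₀·e^(rt): e^(r·11.1) = 67460/490 = 137.67.
r·11.1 = ln(137.67) = 4.9249, so r = 4.9249/11.1 = 0.44368.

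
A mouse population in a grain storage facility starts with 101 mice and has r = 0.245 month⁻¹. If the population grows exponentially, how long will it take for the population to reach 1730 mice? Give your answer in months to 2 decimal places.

Set N₀·e^(rt) = 1730: e^(0.245·t) = 1730/101 = 17.129.
0.245·t = ln(17.129) = 2.8408, so t = 2.8408/0.245 = 11.595.

11.59 months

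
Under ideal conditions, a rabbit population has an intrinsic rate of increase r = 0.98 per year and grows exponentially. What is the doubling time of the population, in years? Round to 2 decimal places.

Doubling time t_d = ln(2)/r = 0.6931/0.98 = 0.70729.

0.71 years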